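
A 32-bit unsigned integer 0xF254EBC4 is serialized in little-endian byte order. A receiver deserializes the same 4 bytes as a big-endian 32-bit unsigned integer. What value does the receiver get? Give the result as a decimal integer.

Stored little-endian, the bytes at ascending addresses are C4 EB 54 F2.
Read back as big-endian, the last byte is least significant, giving 0xC4EB54F2.
0xC4EB54F2 = 3303757042.

3303757042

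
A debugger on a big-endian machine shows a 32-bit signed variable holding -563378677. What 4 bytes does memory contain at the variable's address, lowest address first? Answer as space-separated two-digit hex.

Two's complement of -563378677 in 32 bits: 563378677 = 0x219479F5; invert → 0xDE6B860A; add 1 → 0xDE6B860B.
Split into bytes (most-significant first): DE 6B 86 0B.
Big-endian stores the most-significant byte at the lowest address.
So the memory order matches the most-significant-first order: DE 6B 86 0B.

DE 6B 86 0B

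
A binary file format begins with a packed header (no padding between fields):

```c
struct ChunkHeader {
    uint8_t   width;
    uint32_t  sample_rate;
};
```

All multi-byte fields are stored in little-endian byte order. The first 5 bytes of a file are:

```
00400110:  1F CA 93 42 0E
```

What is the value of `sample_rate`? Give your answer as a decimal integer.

239244234

`sample_rate` follows `width` (1 byte), so it starts at byte offset 1 and occupies 4 bytes.
Bytes at offsets 1..4: CA 93 42 0E.
In little-endian order the low byte comes first in memory.
Reassemble most-significant byte first: 0E 42 93 CA → 0x0E4293CA.
0x0E4293CA = 239244234.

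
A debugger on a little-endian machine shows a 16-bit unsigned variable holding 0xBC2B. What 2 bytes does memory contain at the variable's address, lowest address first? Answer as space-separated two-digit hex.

Split into bytes (most-significant first): BC 2B.
In little-endian order the low byte comes first in memory.
So at ascending addresses the bytes are 2B BC.

2B BC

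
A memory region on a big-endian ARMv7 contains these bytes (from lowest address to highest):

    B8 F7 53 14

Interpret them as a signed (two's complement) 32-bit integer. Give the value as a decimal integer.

-1191750892

Big-endian stores the most-significant byte at the lowest address.
The bytes are already most-significant first: 0xB8F75314.
Top bit is set, so as a signed 32-bit value this is 0xB8F75314 − 2^32 = -1191750892.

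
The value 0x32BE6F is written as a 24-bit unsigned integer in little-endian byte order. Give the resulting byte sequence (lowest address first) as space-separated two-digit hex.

6F BE 32

Split into bytes (most-significant first): 32 BE 6F.
Little-endian stores the least-significant byte at the lowest address.
So at ascending addresses the bytes are 6F BE 32.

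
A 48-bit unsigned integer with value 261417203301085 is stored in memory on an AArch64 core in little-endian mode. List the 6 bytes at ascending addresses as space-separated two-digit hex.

DD 7A 8A EF C1 ED

261417203301085 in hexadecimal, padded to 48 bits, is 0xEDC1EF8A7ADD.
Split into bytes (most-significant first): ED C1 EF 8A 7A DD.
Little-endian: lowest address holds the least-significant byte.
So at ascending addresses the bytes are DD 7A 8A EF C1 ED.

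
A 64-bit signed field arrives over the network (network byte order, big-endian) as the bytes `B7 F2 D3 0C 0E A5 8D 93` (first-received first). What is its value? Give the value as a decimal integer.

-5191855371665961581

Big-endian: lowest address holds the most-significant byte.
The bytes are already most-significant first: 0xB7F2D30C0EA58D93.
Top bit is set, so as a signed 64-bit value this is 0xB7F2D30C0EA58D93 − 2^64 = -5191855371665961581.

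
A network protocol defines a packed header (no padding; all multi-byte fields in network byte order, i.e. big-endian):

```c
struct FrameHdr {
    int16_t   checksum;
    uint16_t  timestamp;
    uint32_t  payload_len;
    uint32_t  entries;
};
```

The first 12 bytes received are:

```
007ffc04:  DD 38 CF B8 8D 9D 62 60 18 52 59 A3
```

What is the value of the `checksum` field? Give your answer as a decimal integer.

-8904

`checksum` is the first field, at byte offset 0, occupying 2 bytes.
Bytes at offsets 0..1: DD 38.
Big-endian stores the most-significant byte at the lowest address.
The bytes are already most-significant first: 0xDD38.
Top bit is set, so as a signed 16-bit value this is 0xDD38 − 2^16 = -8904.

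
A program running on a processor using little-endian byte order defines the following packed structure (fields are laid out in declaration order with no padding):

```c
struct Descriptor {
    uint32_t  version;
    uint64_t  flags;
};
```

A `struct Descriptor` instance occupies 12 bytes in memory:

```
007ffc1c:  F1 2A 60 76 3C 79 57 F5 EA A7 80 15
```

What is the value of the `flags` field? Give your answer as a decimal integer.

1549422899395787068

`flags` follows `version` (4 bytes), so it starts at byte offset 4 and occupies 8 bytes.
Bytes at offsets 4..11: 3C 79 57 F5 EA A7 80 15.
Little-endian stores the least-significant byte at the lowest address.
Reassemble most-significant byte first: 15 80 A7 EA F5 57 79 3C → 0x1580A7EAF557793C.
0x1580A7EAF557793C = 1549422899395787068.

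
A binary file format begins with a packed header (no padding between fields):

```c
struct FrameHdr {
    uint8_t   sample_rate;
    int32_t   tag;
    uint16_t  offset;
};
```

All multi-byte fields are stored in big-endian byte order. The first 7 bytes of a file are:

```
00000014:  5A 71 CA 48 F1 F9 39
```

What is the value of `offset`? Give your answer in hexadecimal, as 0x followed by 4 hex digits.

`offset` follows `sample_rate` (1 B), `tag` (4 B), so it starts at offset 1 + 4 = 5 and occupies 2 bytes.
Bytes at offsets 5..6: F9 39.
In big-endian order the high byte comes first in memory.
The bytes are already most-significant first: 0xF939.

0xF939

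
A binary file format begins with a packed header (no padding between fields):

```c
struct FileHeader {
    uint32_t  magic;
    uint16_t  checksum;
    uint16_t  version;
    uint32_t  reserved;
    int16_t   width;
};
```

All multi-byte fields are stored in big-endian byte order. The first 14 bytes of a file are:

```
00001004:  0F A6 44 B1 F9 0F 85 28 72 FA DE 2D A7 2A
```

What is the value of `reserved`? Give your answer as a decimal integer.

`reserved` follows `magic` (4 B), `checksum` (2 B), `version` (2 B), so it starts at offset 4 + 2 + 2 = 8 and occupies 4 bytes.
Bytes at offsets 8..11: 72 FA DE 2D.
Big-endian stores the most-significant byte at the lowest address.
The bytes are already most-significant first: 0x72FADE2D.
0x72FADE2D = 1929043501.

1929043501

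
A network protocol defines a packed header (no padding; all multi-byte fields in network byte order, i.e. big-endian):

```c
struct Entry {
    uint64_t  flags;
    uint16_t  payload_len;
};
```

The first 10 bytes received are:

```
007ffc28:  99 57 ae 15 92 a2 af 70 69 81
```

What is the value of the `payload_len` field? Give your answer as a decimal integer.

`payload_len` follows `flags` (8 bytes), so it starts at byte offset 8 and occupies 2 bytes.
Bytes at offsets 8..9: 69 81.
Big-endian: lowest address holds the most-significant byte.
The bytes are already most-significant first: 0x6981.
0x6981 = 27009.

27009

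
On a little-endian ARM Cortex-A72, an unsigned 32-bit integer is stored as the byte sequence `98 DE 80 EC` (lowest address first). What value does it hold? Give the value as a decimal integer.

In little-endian order the low byte comes first in memory.
Reassemble most-significant byte first: EC 80 DE 98 → 0xEC80DE98.
0xEC80DE98 = 3967868568.

3967868568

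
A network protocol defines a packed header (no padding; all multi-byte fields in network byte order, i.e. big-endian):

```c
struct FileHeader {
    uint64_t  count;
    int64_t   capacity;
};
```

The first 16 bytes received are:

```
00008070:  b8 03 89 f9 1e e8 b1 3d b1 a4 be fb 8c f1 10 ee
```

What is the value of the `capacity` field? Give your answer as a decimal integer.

`capacity` follows `count` (8 bytes), so it starts at byte offset 8 and occupies 8 bytes.
Bytes at offsets 8..15: B1 A4 BE FB 8C F1 10 EE.
In big-endian order the high byte comes first in memory.
The bytes are already most-significant first: 0xB1A4BEFB8CF110EE.
Top bit is set, so as a signed 64-bit value this is 0xB1A4BEFB8CF110EE − 2^64 = -5646178045205081874.

-5646178045205081874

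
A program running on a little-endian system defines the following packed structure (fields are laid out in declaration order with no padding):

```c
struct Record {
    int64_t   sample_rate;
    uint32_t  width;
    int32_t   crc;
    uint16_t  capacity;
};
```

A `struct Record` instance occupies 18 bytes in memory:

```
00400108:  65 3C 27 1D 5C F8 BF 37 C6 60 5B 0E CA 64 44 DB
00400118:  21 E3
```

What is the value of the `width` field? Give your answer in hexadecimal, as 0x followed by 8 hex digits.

0x0E5B60C6

`width` follows `sample_rate` (8 bytes), so it starts at byte offset 8 and occupies 4 bytes.
Bytes at offsets 8..11: C6 60 5B 0E.
Little-endian stores the least-significant byte at the lowest address.
Reassemble most-significant byte first: 0E 5B 60 C6 → 0x0E5B60C6.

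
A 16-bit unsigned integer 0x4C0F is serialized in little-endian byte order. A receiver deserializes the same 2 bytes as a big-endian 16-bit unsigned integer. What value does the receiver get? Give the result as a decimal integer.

3916

Stored little-endian, the bytes at ascending addresses are 0F 4C.
Read back as big-endian, the last byte is least significant, giving 0x0F4C.
0x0F4C = 3916.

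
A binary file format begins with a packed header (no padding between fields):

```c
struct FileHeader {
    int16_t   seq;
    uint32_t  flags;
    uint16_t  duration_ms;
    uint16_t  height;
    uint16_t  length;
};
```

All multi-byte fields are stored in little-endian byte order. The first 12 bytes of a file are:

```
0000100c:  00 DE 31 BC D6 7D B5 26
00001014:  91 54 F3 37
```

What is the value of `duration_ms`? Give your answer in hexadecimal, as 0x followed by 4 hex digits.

`duration_ms` follows `seq` (2 B), `flags` (4 B), so it starts at offset 2 + 4 = 6 and occupies 2 bytes.
Bytes at offsets 6..7: B5 26.
In little-endian order the low byte comes first in memory.
Reassemble most-significant byte first: 26 B5 → 0x26B5.

0x26B5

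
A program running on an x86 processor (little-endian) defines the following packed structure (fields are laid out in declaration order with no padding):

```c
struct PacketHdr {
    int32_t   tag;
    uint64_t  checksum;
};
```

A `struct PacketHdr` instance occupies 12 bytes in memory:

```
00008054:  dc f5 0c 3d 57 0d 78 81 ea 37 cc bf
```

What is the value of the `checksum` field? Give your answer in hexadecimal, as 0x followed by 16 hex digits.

`checksum` follows `tag` (4 bytes), so it starts at byte offset 4 and occupies 8 bytes.
Bytes at offsets 4..11: 57 0D 78 81 EA 37 CC BF.
In little-endian order the low byte comes first in memory.
Reassemble most-significant byte first: BF CC 37 EA 81 78 0D 57 → 0xBFCC37EA81780D57.

0xBFCC37EA81780D57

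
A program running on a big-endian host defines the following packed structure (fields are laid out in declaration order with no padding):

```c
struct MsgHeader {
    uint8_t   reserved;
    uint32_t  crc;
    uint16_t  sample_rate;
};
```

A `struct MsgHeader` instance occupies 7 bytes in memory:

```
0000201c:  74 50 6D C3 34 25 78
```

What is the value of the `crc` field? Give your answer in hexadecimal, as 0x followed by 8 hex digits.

0x506DC334

`crc` follows `reserved` (1 byte), so it starts at byte offset 1 and occupies 4 bytes.
Bytes at offsets 1..4: 50 6D C3 34.
In big-endian order the high byte comes first in memory.
The bytes are already most-significant first: 0x506DC334.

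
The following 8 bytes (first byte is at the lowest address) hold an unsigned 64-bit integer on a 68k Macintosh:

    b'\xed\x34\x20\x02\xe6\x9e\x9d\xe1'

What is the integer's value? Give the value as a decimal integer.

Big-endian stores the most-significant byte at the lowest address.
The bytes are already most-significant first: 0xED342002E69E9DE1.
0xED342002E69E9DE1 = 17092321682609053153.

17092321682609053153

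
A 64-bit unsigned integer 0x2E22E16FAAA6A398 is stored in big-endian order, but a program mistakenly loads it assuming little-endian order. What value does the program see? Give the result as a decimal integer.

Stored big-endian, the bytes at ascending addresses are 2E 22 E1 6F AA A6 A3 98.
Read back as little-endian, the first byte is least significant, giving 0x98A3A6AA6FE1222E.
0x98A3A6AA6FE1222E = 10998817965920559662.

10998817965920559662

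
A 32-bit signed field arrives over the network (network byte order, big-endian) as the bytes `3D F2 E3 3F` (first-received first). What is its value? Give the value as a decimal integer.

Big-endian stores the most-significant byte at the lowest address.
The bytes are already most-significant first: 0x3DF2E33F.
0x3DF2E33F = 1039328063.

1039328063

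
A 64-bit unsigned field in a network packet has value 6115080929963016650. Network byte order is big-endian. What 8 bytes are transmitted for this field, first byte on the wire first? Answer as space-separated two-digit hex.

54 DD 21 B4 EB 36 01 CA

6115080929963016650 in hexadecimal, padded to 64 bits, is 0x54DD21B4EB3601CA.
Split into bytes (most-significant first): 54 DD 21 B4 EB 36 01 CA.
Big-endian stores the most-significant byte at the lowest address.
So the memory order matches the most-significant-first order: 54 DD 21 B4 EB 36 01 CA.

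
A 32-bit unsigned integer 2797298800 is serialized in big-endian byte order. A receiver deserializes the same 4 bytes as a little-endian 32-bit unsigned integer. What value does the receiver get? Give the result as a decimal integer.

2797298800 in 32-bit hexadecimal is 0xA6BB6470.
Stored big-endian, the bytes at ascending addresses are A6 BB 64 70.
Read back as little-endian, the first byte is least significant, giving 0x7064BBA6.
0x7064BBA6 = 1885649830.

1885649830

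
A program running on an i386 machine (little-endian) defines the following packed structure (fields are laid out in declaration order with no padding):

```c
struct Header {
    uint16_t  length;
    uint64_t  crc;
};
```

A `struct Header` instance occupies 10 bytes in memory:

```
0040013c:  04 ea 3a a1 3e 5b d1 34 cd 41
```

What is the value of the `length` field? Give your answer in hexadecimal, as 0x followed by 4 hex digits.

`length` is the first field, at byte offset 0, occupying 2 bytes.
Bytes at offsets 0..1: 04 EA.
Little-endian: lowest address holds the least-significant byte.
Reassemble most-significant byte first: EA 04 → 0xEA04.

0xEA04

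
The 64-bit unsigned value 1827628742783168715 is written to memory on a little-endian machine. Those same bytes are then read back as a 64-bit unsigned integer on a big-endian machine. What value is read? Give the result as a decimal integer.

14659465872243580185

1827628742783168715 in 64-bit hexadecimal is 0x195D0AA88AE270CB.
Stored little-endian, the bytes at ascending addresses are CB 70 E2 8A A8 0A 5D 19.
Read back as big-endian, the last byte is least significant, giving 0xCB70E28AA80A5D19.
0xCB70E28AA80A5D19 = 14659465872243580185.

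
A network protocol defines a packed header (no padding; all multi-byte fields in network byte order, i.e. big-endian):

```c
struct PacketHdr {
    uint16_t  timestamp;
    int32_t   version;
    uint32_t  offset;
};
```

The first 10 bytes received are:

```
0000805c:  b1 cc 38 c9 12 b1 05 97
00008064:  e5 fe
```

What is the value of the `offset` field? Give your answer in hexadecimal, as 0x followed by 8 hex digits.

0x0597E5FE

`offset` follows `timestamp` (2 B), `version` (4 B), so it starts at offset 2 + 4 = 6 and occupies 4 bytes.
Bytes at offsets 6..9: 05 97 E5 FE.
Big-endian stores the most-significant byte at the lowest address.
The bytes are already most-significant first: 0x0597E5FE.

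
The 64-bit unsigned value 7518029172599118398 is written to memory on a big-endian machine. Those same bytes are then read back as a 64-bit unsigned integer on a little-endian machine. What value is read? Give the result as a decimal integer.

7518029172599118398 in 64-bit hexadecimal is 0x685567B343CB5A3E.
Stored big-endian, the bytes at ascending addresses are 68 55 67 B3 43 CB 5A 3E.
Read back as little-endian, the first byte is least significant, giving 0x3E5ACB43B3675568.
0x3E5ACB43B3675568 = 4493127069888632168.

4493127069888632168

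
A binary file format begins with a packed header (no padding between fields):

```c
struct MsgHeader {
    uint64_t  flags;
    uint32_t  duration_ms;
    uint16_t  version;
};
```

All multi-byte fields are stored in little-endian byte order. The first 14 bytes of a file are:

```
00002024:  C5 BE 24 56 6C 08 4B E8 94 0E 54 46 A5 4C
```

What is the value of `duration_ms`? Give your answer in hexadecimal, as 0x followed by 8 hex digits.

`duration_ms` follows `flags` (8 bytes), so it starts at byte offset 8 and occupies 4 bytes.
Bytes at offsets 8..11: 94 0E 54 46.
In little-endian order the low byte comes first in memory.
Reassemble most-significant byte first: 46 54 0E 94 → 0x46540E94.

0x46540E94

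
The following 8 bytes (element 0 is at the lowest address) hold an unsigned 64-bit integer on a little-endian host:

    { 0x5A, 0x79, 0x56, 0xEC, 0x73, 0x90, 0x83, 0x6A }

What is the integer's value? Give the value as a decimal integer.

In little-endian order the low byte comes first in memory.
Reassemble most-significant byte first: 6A 83 90 73 EC 56 79 5A → 0x6A839073EC56795A.
0x6A839073EC56795A = 7675137017530186074.

7675137017530186074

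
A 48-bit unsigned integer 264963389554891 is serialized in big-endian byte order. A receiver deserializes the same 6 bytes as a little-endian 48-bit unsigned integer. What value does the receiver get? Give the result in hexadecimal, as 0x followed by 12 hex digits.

0xCB80B698FBF0

264963389554891 in 48-bit hexadecimal is 0xF0FB98B680CB.
Stored big-endian, the bytes at ascending addresses are F0 FB 98 B6 80 CB.
Read back as little-endian, the first byte is least significant, giving 0xCB80B698FBF0.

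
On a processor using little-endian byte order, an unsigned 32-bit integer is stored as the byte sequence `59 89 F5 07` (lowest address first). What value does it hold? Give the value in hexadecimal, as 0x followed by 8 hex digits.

Little-endian: lowest address holds the least-significant byte.
Reassemble most-significant byte first: 07 F5 89 59 → 0x07F58959.

0x07F58959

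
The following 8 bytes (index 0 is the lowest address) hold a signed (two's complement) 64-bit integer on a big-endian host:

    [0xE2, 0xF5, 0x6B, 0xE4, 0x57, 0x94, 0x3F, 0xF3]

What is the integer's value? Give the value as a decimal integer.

Big-endian: lowest address holds the most-significant byte.
The bytes are already most-significant first: 0xE2F56BE457943FF3.
Top bit is set, so as a signed 64-bit value this is 0xE2F56BE457943FF3 − 2^64 = -2092647823377678349.

-2092647823377678349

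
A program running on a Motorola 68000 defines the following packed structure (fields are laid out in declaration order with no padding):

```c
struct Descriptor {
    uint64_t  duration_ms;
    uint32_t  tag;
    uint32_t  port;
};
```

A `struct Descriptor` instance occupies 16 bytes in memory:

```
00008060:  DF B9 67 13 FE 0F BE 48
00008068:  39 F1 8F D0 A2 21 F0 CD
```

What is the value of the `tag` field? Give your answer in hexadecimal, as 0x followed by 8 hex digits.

`tag` follows `duration_ms` (8 bytes), so it starts at byte offset 8 and occupies 4 bytes.
Bytes at offsets 8..11: 39 F1 8F D0.
Big-endian: lowest address holds the most-significant byte.
The bytes are already most-significant first: 0x39F18FD0.

0x39F18FD0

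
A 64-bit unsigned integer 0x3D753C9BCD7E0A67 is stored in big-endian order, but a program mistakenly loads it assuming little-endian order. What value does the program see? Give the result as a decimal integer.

7424886357211510077

Stored big-endian, the bytes at ascending addresses are 3D 75 3C 9B CD 7E 0A 67.
Read back as little-endian, the first byte is least significant, giving 0x670A7ECD9B3C753D.
0x670A7ECD9B3C753D = 7424886357211510077.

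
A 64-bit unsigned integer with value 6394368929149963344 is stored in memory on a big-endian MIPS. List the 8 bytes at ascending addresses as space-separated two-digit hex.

6394368929149963344 in hexadecimal, padded to 64 bits, is 0x58BD5CA988C74C50.
Split into bytes (most-significant first): 58 BD 5C A9 88 C7 4C 50.
In big-endian order the high byte comes first in memory.
So the memory order matches the most-significant-first order: 58 BD 5C A9 88 C7 4C 50.

58 BD 5C A9 88 C7 4C 50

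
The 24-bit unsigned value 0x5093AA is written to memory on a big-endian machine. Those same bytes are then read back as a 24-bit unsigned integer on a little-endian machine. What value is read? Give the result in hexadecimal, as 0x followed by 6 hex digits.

0xAA9350

Stored big-endian, the bytes at ascending addresses are 50 93 AA.
Read back as little-endian, the first byte is least significant, giving 0xAA9350.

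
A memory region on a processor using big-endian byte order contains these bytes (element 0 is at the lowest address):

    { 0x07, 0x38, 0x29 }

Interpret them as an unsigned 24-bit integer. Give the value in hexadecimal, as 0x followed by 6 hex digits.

0x073829

Big-endian: lowest address holds the most-significant byte.
The bytes are already most-significant first: 0x073829.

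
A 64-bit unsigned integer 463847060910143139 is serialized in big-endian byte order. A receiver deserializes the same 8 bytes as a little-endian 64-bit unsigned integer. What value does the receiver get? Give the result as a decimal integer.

463847060910143139 in 64-bit hexadecimal is 0x066FEA71BFA876A3.
Stored big-endian, the bytes at ascending addresses are 06 6F EA 71 BF A8 76 A3.
Read back as little-endian, the first byte is least significant, giving 0xA376A8BF71EA6F06.
0xA376A8BF71EA6F06 = 11778787415637520134.

11778787415637520134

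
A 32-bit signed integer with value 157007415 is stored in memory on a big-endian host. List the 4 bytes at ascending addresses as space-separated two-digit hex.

157007415 in hexadecimal, padded to 32 bits, is 0x095BBE37.
Split into bytes (most-significant first): 09 5B BE 37.
Big-endian: lowest address holds the most-significant byte.
So the memory order matches the most-significant-first order: 09 5B BE 37.

09 5B BE 37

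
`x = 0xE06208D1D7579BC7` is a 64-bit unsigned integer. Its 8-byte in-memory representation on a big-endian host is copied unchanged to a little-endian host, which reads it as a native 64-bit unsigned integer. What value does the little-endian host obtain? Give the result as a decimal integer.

Stored big-endian, the bytes at ascending addresses are E0 62 08 D1 D7 57 9B C7.
Read back as little-endian, the first byte is least significant, giving 0xC79B57D7D10862E0.
0xC79B57D7D10862E0 = 14383186419374383840.

14383186419374383840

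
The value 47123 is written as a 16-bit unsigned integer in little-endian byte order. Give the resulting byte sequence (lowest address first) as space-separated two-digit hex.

13 B8

47123 in hexadecimal, padded to 16 bits, is 0xB813.
Split into bytes (most-significant first): B8 13.
Little-endian: lowest address holds the least-significant byte.
So at ascending addresses the bytes are 13 B8.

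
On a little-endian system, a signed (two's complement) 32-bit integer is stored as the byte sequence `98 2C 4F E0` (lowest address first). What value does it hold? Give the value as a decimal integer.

-531682152

Little-endian: lowest address holds the least-significant byte.
Reassemble most-significant byte first: E0 4F 2C 98 → 0xE04F2C98.
Top bit is set, so as a signed 32-bit value this is 0xE04F2C98 − 2^32 = -531682152.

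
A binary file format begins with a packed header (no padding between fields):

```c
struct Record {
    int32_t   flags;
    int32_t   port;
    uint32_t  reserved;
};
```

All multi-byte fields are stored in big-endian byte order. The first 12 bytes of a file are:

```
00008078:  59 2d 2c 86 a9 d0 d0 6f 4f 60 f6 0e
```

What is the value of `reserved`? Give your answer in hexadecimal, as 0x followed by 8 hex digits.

`reserved` follows `flags` (4 B), `port` (4 B), so it starts at offset 4 + 4 = 8 and occupies 4 bytes.
Bytes at offsets 8..11: 4F 60 F6 0E.
Big-endian stores the most-significant byte at the lowest address.
The bytes are already most-significant first: 0x4F60F60E.

0x4F60F60E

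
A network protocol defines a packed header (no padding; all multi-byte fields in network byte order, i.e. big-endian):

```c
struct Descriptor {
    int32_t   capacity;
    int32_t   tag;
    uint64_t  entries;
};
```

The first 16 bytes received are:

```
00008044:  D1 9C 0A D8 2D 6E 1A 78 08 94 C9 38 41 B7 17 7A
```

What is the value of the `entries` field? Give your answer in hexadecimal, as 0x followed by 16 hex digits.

`entries` follows `capacity` (4 B), `tag` (4 B), so it starts at offset 4 + 4 = 8 and occupies 8 bytes.
Bytes at offsets 8..15: 08 94 C9 38 41 B7 17 7A.
Big-endian: lowest address holds the most-significant byte.
The bytes are already most-significant first: 0x0894C93841B7177A.

0x0894C93841B7177A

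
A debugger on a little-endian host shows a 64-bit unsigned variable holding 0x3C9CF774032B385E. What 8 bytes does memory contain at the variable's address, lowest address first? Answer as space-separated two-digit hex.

Split into bytes (most-significant first): 3C 9C F7 74 03 2B 38 5E.
In little-endian order the low byte comes first in memory.
So at ascending addresses the bytes are 5E 38 2B 03 74 F7 9C 3C.

5E 38 2B 03 74 F7 9C 3C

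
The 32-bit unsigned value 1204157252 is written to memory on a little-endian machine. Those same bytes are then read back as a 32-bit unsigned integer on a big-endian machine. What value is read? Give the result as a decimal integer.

1204157252 in 32-bit hexadecimal is 0x47C5FB44.
Stored little-endian, the bytes at ascending addresses are 44 FB C5 47.
Read back as big-endian, the last byte is least significant, giving 0x44FBC547.
0x44FBC547 = 1157350727.

1157350727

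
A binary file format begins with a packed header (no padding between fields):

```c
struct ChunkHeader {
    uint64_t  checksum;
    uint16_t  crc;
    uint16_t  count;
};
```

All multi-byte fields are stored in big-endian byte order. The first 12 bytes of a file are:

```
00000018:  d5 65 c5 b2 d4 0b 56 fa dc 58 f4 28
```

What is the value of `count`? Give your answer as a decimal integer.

62504

`count` follows `checksum` (8 B), `crc` (2 B), so it starts at offset 8 + 2 = 10 and occupies 2 bytes.
Bytes at offsets 10..11: F4 28.
Big-endian stores the most-significant byte at the lowest address.
The bytes are already most-significant first: 0xF428.
0xF428 = 62504.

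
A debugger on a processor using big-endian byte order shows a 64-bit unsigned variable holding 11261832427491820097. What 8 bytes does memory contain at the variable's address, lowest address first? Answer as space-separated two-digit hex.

9C 4A 10 EC D0 A0 02 41

11261832427491820097 in hexadecimal, padded to 64 bits, is 0x9C4A10ECD0A00241.
Split into bytes (most-significant first): 9C 4A 10 EC D0 A0 02 41.
Big-endian stores the most-significant byte at the lowest address.
So the memory order matches the most-significant-first order: 9C 4A 10 EC D0 A0 02 41.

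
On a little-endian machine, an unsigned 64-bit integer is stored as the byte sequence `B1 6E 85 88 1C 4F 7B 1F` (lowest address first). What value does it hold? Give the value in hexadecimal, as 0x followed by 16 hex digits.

Little-endian stores the least-significant byte at the lowest address.
Reassemble most-significant byte first: 1F 7B 4F 1C 88 85 6E B1 → 0x1F7B4F1C88856EB1.

0x1F7B4F1C88856EB1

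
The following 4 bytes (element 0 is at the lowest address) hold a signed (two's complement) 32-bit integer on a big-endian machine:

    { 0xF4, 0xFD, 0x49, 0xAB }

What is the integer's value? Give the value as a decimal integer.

Big-endian: lowest address holds the most-significant byte.
The bytes are already most-significant first: 0xF4FD49AB.
Top bit is set, so as a signed 32-bit value this is 0xF4FD49AB − 2^32 = -184727125.

-184727125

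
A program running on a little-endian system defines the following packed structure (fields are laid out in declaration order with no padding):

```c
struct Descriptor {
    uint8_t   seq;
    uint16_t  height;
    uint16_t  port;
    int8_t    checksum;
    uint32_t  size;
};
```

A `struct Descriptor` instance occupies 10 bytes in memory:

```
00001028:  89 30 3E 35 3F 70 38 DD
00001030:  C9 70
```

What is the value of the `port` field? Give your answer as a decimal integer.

16181

`port` follows `seq` (1 B), `height` (2 B), so it starts at offset 1 + 2 = 3 and occupies 2 bytes.
Bytes at offsets 3..4: 35 3F.
Little-endian stores the least-significant byte at the lowest address.
Reassemble most-significant byte first: 3F 35 → 0x3F35.
0x3F35 = 16181.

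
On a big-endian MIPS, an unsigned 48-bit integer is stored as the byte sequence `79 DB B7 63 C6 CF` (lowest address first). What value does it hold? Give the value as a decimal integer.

Big-endian stores the most-significant byte at the lowest address.
The bytes are already most-significant first: 0x79DBB763C6CF.
0x79DBB763C6CF = 133984581568207.

133984581568207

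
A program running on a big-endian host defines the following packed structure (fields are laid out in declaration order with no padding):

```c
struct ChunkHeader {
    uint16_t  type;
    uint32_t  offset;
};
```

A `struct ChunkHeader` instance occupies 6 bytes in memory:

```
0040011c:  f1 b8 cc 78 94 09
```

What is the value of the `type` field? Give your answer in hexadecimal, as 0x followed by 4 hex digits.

`type` is the first field, at byte offset 0, occupying 2 bytes.
Bytes at offsets 0..1: F1 B8.
In big-endian order the high byte comes first in memory.
The bytes are already most-significant first: 0xF1B8.

0xF1B8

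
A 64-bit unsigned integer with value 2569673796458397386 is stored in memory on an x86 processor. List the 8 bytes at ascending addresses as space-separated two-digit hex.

2569673796458397386 in hexadecimal, padded to 64 bits, is 0x23A950B402883ECA.
Split into bytes (most-significant first): 23 A9 50 B4 02 88 3E CA.
Little-endian stores the least-significant byte at the lowest address.
So at ascending addresses the bytes are CA 3E 88 02 B4 50 A9 23.

CA 3E 88 02 B4 50 A9 23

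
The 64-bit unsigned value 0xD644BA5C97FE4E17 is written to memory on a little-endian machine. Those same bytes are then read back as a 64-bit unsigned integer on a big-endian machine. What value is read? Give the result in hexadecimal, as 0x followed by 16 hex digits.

0x174EFE975CBA44D6

Stored little-endian, the bytes at ascending addresses are 17 4E FE 97 5C BA 44 D6.
Read back as big-endian, the last byte is least significant, giving 0x174EFE975CBA44D6.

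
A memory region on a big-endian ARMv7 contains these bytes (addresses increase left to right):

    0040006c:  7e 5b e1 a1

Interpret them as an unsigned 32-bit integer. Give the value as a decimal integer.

2119950753

Big-endian: lowest address holds the most-significant byte.
The bytes are already most-significant first: 0x7E5BE1A1.
0x7E5BE1A1 = 2119950753.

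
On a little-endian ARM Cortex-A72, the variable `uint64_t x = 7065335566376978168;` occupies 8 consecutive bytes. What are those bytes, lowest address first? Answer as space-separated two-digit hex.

F8 46 D5 8C 43 1D 0D 62

7065335566376978168 in hexadecimal, padded to 64 bits, is 0x620D1D438CD546F8.
Split into bytes (most-significant first): 62 0D 1D 43 8C D5 46 F8.
In little-endian order the low byte comes first in memory.
So at ascending addresses the bytes are F8 46 D5 8C 43 1D 0D 62.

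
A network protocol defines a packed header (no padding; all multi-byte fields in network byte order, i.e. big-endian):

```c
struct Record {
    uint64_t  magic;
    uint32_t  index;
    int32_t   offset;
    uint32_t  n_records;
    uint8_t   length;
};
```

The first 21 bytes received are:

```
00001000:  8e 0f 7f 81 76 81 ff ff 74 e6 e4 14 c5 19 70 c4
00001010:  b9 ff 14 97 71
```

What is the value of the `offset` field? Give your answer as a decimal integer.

`offset` follows `magic` (8 B), `index` (4 B), so it starts at offset 8 + 4 = 12 and occupies 4 bytes.
Bytes at offsets 12..15: C5 19 70 C4.
Big-endian stores the most-significant byte at the lowest address.
The bytes are already most-significant first: 0xC51970C4.
Top bit is set, so as a signed 32-bit value this is 0xC51970C4 − 2^32 = -988188476.

-988188476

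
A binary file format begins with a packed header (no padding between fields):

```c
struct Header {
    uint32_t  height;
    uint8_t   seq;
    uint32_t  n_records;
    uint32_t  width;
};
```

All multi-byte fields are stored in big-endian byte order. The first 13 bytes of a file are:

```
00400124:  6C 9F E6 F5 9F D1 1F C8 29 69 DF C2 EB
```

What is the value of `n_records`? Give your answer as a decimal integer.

`n_records` follows `height` (4 B), `seq` (1 B), so it starts at offset 4 + 1 = 5 and occupies 4 bytes.
Bytes at offsets 5..8: D1 1F C8 29.
Big-endian stores the most-significant byte at the lowest address.
The bytes are already most-significant first: 0xD11FC829.
0xD11FC829 = 3508521001.

3508521001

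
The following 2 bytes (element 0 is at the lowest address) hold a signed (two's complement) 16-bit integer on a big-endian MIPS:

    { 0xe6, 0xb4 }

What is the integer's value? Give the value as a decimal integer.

-6476

Big-endian: lowest address holds the most-significant byte.
The bytes are already most-significant first: 0xE6B4.
Top bit is set, so as a signed 16-bit value this is 0xE6B4 − 2^16 = -6476.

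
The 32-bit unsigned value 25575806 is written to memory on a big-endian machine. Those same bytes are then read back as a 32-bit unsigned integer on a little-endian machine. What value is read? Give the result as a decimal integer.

25575806 in 32-bit hexadecimal is 0x0186417E.
Stored big-endian, the bytes at ascending addresses are 01 86 41 7E.
Read back as little-endian, the first byte is least significant, giving 0x7E418601.
0x7E418601 = 2118223361.

2118223361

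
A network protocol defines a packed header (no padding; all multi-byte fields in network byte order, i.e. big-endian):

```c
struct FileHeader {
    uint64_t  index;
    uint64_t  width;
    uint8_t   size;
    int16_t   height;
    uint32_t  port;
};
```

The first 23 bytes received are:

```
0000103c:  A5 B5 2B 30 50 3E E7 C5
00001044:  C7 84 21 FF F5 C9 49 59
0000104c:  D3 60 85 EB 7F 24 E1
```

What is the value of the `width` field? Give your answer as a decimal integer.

`width` follows `index` (8 bytes), so it starts at byte offset 8 and occupies 8 bytes.
Bytes at offsets 8..15: C7 84 21 FF F5 C9 49 59.
In big-endian order the high byte comes first in memory.
The bytes are already most-significant first: 0xC78421FFF5C94959.
0xC78421FFF5C94959 = 14376653293697452377.

14376653293697452377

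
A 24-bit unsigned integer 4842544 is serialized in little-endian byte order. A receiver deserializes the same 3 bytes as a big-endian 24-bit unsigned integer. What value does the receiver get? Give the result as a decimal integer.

4842544 in 24-bit hexadecimal is 0x49E430.
Stored little-endian, the bytes at ascending addresses are 30 E4 49.
Read back as big-endian, the last byte is least significant, giving 0x30E449.
0x30E449 = 3204169.

3204169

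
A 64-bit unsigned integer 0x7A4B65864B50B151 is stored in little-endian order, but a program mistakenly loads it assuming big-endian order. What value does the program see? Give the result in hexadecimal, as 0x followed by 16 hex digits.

Stored little-endian, the bytes at ascending addresses are 51 B1 50 4B 86 65 4B 7A.
Read back as big-endian, the last byte is least significant, giving 0x51B1504B86654B7A.

0x51B1504B86654B7A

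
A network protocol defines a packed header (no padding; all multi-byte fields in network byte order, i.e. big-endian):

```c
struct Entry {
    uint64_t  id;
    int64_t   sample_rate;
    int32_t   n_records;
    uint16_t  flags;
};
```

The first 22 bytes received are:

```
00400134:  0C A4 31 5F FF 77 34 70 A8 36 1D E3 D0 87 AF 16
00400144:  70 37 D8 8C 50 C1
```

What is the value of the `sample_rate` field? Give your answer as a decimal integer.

`sample_rate` follows `id` (8 bytes), so it starts at byte offset 8 and occupies 8 bytes.
Bytes at offsets 8..15: A8 36 1D E3 D0 87 AF 16.
In big-endian order the high byte comes first in memory.
The bytes are already most-significant first: 0xA8361DE3D087AF16.
Top bit is set, so as a signed 64-bit value this is 0xA8361DE3D087AF16 − 2^64 = -6325835762301948138.

-6325835762301948138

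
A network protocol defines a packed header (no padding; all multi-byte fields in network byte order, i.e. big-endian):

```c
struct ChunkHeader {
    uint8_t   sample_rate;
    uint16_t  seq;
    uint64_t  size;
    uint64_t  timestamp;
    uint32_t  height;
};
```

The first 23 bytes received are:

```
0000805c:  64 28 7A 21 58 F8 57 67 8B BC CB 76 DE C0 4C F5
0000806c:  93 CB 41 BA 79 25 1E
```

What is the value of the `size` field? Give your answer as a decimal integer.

2402943455485213899

`size` follows `sample_rate` (1 B), `seq` (2 B), so it starts at offset 1 + 2 = 3 and occupies 8 bytes.
Bytes at offsets 3..10: 21 58 F8 57 67 8B BC CB.
Big-endian: lowest address holds the most-significant byte.
The bytes are already most-significant first: 0x2158F857678BBCCB.
0x2158F857678BBCCB = 2402943455485213899.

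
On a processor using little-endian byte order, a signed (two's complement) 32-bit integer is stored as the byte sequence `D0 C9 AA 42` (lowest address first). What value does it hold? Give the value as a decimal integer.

1118489040

Little-endian stores the least-significant byte at the lowest address.
Reassemble most-significant byte first: 42 AA C9 D0 → 0x42AAC9D0.
0x42AAC9D0 = 1118489040.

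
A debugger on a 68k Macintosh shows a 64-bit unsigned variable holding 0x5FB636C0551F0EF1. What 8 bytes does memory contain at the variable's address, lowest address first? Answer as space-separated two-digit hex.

5F B6 36 C0 55 1F 0E F1

Split into bytes (most-significant first): 5F B6 36 C0 55 1F 0E F1.
In big-endian order the high byte comes first in memory.
So the memory order matches the most-significant-first order: 5F B6 36 C0 55 1F 0E F1.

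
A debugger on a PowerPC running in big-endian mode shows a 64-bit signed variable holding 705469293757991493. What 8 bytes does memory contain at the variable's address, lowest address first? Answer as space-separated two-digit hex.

705469293757991493 in hexadecimal, padded to 64 bits, is 0x09CA5495BE640A45.
Split into bytes (most-significant first): 09 CA 54 95 BE 64 0A 45.
Big-endian stores the most-significant byte at the lowest address.
So the memory order matches the most-significant-first order: 09 CA 54 95 BE 64 0A 45.

09 CA 54 95 BE 64 0A 45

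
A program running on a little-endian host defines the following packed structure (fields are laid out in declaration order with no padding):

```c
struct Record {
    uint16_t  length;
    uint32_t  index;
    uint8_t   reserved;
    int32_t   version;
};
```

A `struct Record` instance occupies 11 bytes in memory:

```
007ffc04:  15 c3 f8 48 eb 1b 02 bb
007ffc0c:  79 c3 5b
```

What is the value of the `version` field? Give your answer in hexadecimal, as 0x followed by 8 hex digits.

`version` follows `length` (2 B), `index` (4 B), `reserved` (1 B), so it starts at offset 2 + 4 + 1 = 7 and occupies 4 bytes.
Bytes at offsets 7..10: BB 79 C3 5B.
Little-endian stores the least-significant byte at the lowest address.
Reassemble most-significant byte first: 5B C3 79 BB → 0x5BC379BB.

0x5BC379BB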